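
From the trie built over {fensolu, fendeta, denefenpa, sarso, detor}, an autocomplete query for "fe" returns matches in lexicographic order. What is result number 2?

Filter for "fe…" and sort: "fendeta", "fensolu"
The 2nd is fensolu.

fensolu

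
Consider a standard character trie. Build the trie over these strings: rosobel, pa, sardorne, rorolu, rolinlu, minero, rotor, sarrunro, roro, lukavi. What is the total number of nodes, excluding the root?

Insert word by word; a character creates a node only if that edge doesn't already exist:
  "rosobel" → 7 new (r, o, s, o, b, e, l)
  "pa" → 2 new (p, a)
  "sardorne" → 8 new (s, a, r, d, o, r, n, e)
  "rorolu" → prefix "ro" already present; 4 new (r, o, l, u)
  "rolinlu" → prefix "ro" already present; 5 new (l, i, n, l, u)
  "minero" → 6 new (m, i, n, e, r, o)
  "rotor" → prefix "ro" already present; 3 new (t, o, r)
  "sarrunro" → prefix "sar" already present; 5 new (r, u, n, r, o)
  "roro" → prefix "roro" already present; 0 new (none)
  "lukavi" → 6 new (l, u, k, a, v, i)
Total nodes = 7 + 2 + 8 + 4 + 5 + 6 + 3 + 5 + 0 + 6 = 46

46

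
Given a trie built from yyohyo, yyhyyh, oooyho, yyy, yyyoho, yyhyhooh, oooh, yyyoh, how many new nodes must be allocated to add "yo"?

Walking "yo" from the root, the first 1 characters ("y") follow existing edges; "o" is the first miss.
New nodes needed: |"yo"| − 1 = 2 − 1 = 1.

1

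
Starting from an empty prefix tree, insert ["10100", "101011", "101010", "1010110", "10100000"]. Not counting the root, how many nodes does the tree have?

12

Insert word by word; a character creates a node only if that edge doesn't already exist:
  "10100" → 5 new (1, 0, 1, 0, 0)
  "101011" → prefix "1010" already present; 2 new (1, 1)
  "101010" → prefix "10101" already present; 1 new (0)
  "1010110" → prefix "101011" already present; 1 new (0)
  "10100000" → prefix "10100" already present; 3 new (0, 0, 0)
Total nodes = 5 + 2 + 1 + 1 + 3 = 12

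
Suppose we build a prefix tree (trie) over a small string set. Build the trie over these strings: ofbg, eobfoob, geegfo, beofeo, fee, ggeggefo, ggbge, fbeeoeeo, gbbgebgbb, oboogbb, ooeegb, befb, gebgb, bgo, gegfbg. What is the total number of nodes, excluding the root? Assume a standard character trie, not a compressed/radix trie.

Count nodes per top-level branch (shared prefixes stored once):
  'b'-branch (befb, beofeo, bgo): 10 nodes
  'e'-branch (eobfoob): 7 nodes
  'f'-branch (fbeeoeeo, fee): 10 nodes
  'g'-branch (gbbgebgbb, gebgb, geegfo, gegfbg, ggbge, ggeggefo): 31 nodes
  'o'-branch (oboogbb, ofbg, ooeegb): 15 nodes
Sum: 73

73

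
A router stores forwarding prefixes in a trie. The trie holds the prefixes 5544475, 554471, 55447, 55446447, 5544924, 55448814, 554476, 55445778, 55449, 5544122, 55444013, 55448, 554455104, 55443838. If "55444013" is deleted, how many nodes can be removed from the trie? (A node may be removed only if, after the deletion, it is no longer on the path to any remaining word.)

After clearing the end-marker at "55444013", prune upward until reaching a node still needed by another word.
The suffix "013" (3 nodes) is used only by "55444013"; the node for "55444" still has the child "7", so pruning stops there.
Nodes removed: 3

3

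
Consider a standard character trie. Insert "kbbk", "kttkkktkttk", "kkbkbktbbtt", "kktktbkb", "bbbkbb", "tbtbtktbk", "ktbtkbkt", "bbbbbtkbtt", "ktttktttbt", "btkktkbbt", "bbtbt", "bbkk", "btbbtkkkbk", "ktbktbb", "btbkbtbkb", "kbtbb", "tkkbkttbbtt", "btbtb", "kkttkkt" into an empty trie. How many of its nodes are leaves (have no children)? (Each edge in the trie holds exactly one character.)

A leaf is a node with no children — equivalently, the end of a word that is not a proper prefix of any other stored word.
Those words: "bbbbbtkbtt", "bbbkbb", "bbkk", "bbtbt", "btbbtkkkbk", "btbkbtbkb", "btbtb", "btkktkbbt", "kbbk", "kbtbb", "kkbkbktbbtt", "kktktbkb", "kkttkkt", "ktbktbb", "ktbtkbkt", "kttkkktkttk", "ktttktttbt", "tbtbtktbk", "tkkbkttbbtt"
Leaf count: 19

19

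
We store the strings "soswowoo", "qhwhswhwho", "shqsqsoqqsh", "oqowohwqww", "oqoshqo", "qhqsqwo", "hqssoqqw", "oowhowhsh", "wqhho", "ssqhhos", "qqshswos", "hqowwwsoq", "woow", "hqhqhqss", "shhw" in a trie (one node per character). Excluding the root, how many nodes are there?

For each word, the new-node count is its length minus the longest prefix already in the trie:
  "soswowoo" → 8 new (s, o, s, w, o, w, o, o)
  "qhwhswhwho" → 10 new (q, h, w, h, s, w, h, w, h, o)
  "shqsqsoqqsh" → prefix "s" already present; 10 new (h, q, s, q, s, o, q, q, s, h)
  "oqowohwqww" → 10 new (o, q, o, w, o, h, w, q, w, w)
  "oqoshqo" → prefix "oqo" already present; 4 new (s, h, q, o)
  "qhqsqwo" → prefix "qh" already present; 5 new (q, s, q, w, o)
  "hqssoqqw" → 8 new (h, q, s, s, o, q, q, w)
  "oowhowhsh" → prefix "o" already present; 8 new (o, w, h, o, w, h, s, h)
  "wqhho" → 5 new (w, q, h, h, o)
  "ssqhhos" → prefix "s" already present; 6 new (s, q, h, h, o, s)
  "qqshswos" → prefix "q" already present; 7 new (q, s, h, s, w, o, s)
  "hqowwwsoq" → prefix "hq" already present; 7 new (o, w, w, w, s, o, q)
  "woow" → prefix "w" already present; 3 new (o, o, w)
  "hqhqhqss" → prefix "hq" already present; 6 new (h, q, h, q, s, s)
  "shhw" → prefix "sh" already present; 2 new (h, w)
Total nodes = 8 + 10 + 10 + 10 + 4 + 5 + 8 + 8 + 5 + 6 + 7 + 7 + 3 + 6 + 2 = 99

99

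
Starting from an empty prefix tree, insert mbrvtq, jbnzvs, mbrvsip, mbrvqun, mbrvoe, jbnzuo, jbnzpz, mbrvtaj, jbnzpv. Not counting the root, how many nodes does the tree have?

Trie structure (* marks end of a word):
(root)
├─ j
│  └─ b
│     └─ n
│        └─ z
│           ├─ p
│           │  ├─ v *
│           │  └─ z *
│           ├─ u
│           │  └─ o *
│           └─ v
│              └─ s *
└─ m
   └─ b
      └─ r
         └─ v
            ├─ o
            │  └─ e *
            ├─ q
            │  └─ u
            │     └─ n *
            ├─ s
            │  └─ i
            │     └─ p *
            └─ t
               ├─ a
               │  └─ j *
               └─ q *
Counting every labelled node above: 27.

27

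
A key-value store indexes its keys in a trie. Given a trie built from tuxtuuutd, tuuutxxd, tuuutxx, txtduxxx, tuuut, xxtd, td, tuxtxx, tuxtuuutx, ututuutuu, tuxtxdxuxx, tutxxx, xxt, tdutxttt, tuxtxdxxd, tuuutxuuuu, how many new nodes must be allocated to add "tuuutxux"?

Walking "tuuutxux" from the root, the first 7 characters ("tuuutxu") follow existing edges; "x" is the first miss.
So 8 − 7 = 1 new nodes.

1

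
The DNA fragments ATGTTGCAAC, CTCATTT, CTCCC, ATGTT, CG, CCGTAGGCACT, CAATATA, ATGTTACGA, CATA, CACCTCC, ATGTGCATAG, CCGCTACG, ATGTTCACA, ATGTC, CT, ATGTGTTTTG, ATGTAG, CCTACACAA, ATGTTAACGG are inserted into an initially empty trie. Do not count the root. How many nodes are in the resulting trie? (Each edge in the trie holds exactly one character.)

81

Count nodes per top-level branch (shared prefixes stored once):
  'A'-branch (ATGTAG, ATGTC, ATGTGCATAG, ATGTGTTTTG, ATGTT, ATGTTAACGG, ATGTTACGA, ATGTTCACA, ATGTTGCAAC): 36 nodes
  'C'-branch (CAATATA, CACCTCC, CATA, CCGCTACG, CCGTAGGCACT, CCTACACAA, CG, CT, CTCATTT, CTCCC): 45 nodes
Sum: 81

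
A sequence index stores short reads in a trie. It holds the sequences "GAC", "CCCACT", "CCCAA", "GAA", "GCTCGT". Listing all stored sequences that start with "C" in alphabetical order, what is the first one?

CCCAA

Filter for "C…" and sort: "CCCAA", "CCCACT"
Position 1: CCCAA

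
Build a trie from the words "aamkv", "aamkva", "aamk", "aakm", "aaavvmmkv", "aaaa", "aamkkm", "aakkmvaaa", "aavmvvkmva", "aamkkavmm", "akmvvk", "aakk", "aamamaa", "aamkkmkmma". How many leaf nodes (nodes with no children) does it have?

A leaf is a node with no children — equivalently, the end of a word that is not a proper prefix of any other stored word.
Those words: "aaaa", "aaavvmmkv", "aakkmvaaa", "aakm", "aamamaa", "aamkkavmm", "aamkkmkmma", "aamkva", "aavmvvkmva", "akmvvk"
Leaf count: 10

10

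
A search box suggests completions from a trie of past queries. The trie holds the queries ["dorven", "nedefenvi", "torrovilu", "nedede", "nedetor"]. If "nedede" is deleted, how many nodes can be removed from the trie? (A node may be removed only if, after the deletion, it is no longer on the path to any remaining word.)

After clearing the end-marker at "nedede", prune upward until reaching a node still needed by another word.
The suffix "de" (2 nodes) is used only by "nedede"; the node for "nede" still has the child "f", so pruning stops there.
Nodes removed: 2

2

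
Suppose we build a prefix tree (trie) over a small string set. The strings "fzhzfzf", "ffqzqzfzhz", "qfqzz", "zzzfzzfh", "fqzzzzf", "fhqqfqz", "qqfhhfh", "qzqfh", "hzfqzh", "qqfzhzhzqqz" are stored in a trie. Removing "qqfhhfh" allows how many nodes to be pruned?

4

After clearing the end-marker at "qqfhhfh", prune upward until reaching a node still needed by another word.
The suffix "hhfh" (4 nodes) is used only by "qqfhhfh"; the node for "qqf" still has the child "z", so pruning stops there.
Nodes removed: 4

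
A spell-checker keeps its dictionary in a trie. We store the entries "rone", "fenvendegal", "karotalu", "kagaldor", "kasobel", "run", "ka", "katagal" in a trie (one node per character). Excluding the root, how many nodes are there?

41

Count nodes per top-level branch (shared prefixes stored once):
  'f'-branch (fenvendegal): 11 nodes
  'k'-branch (ka, kagaldor, karotalu, kasobel, katagal): 24 nodes
  'r'-branch (rone, run): 6 nodes
Sum: 41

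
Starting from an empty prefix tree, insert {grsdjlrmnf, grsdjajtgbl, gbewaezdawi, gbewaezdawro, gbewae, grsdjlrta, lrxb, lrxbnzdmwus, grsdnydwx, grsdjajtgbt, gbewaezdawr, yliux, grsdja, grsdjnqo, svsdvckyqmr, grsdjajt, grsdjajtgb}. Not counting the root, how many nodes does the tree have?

Count nodes per top-level branch (shared prefixes stored once):
  'g'-branch (gbewae, gbewaezdawi, gbewaezdawr, gbewaezdawro, grsdja, grsdjajt, grsdjajtgb, grsdjajtgbl, grsdjajtgbt, grsdjlrmnf, grsdjlrta, grsdjnqo, grsdnydwx): 39 nodes
  'l'-branch (lrxb, lrxbnzdmwus): 11 nodes
  's'-branch (svsdvckyqmr): 11 nodes
  'y'-branch (yliux): 5 nodes
Sum: 66

66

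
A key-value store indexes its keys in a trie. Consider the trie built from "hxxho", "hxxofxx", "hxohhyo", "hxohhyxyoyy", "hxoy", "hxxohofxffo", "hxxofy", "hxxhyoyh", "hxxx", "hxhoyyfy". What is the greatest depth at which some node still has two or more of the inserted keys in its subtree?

The deepest shared node is where two words last agree before diverging.
e.g. "hxohhyo" and "hxohhyxyoyy" share the prefix "hxohhy" of length 6; no pair shares a longer one.
Longest shared-prefix length: 6

6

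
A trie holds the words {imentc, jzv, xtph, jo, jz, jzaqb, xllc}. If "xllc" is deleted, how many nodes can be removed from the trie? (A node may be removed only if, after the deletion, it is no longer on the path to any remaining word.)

3

A node on "xllc"'s path can go only if nothing else ends at it or branches off below it.
The suffix "llc" (3 nodes) is used only by "xllc"; the node for "x" still has the child "t", so pruning stops there.
Nodes removed: 3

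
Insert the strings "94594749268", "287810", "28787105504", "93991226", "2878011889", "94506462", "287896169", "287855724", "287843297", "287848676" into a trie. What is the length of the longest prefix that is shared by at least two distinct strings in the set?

Look for the deepest trie node that still has at least two words in its subtree.
e.g. "287843297" and "287848676" share the prefix "28784" of length 5; no pair shares a longer one.
Longest shared-prefix length: 5

5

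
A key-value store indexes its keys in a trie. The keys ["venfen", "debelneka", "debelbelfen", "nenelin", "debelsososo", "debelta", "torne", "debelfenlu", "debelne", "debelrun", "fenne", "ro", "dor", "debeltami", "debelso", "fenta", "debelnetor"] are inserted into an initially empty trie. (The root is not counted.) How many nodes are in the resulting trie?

65

Insert word by word; a character creates a node only if that edge doesn't already exist:
  "venfen" → 6 new (v, e, n, f, e, n)
  "debelneka" → 9 new (d, e, b, e, l, n, e, k, a)
  "debelbelfen" → prefix "debel" already present; 6 new (b, e, l, f, e, n)
  "nenelin" → 7 new (n, e, n, e, l, i, n)
  "debelsososo" → prefix "debel" already present; 6 new (s, o, s, o, s, o)
  "debelta" → prefix "debel" already present; 2 new (t, a)
  "torne" → 5 new (t, o, r, n, e)
  "debelfenlu" → prefix "debel" already present; 5 new (f, e, n, l, u)
  "debelne" → prefix "debelne" already present; 0 new (none)
  "debelrun" → prefix "debel" already present; 3 new (r, u, n)
  "fenne" → 5 new (f, e, n, n, e)
  "ro" → 2 new (r, o)
  "dor" → prefix "d" already present; 2 new (o, r)
  "debeltami" → prefix "debelta" already present; 2 new (m, i)
  "debelso" → prefix "debelso" already present; 0 new (none)
  "fenta" → prefix "fen" already present; 2 new (t, a)
  "debelnetor" → prefix "debelne" already present; 3 new (t, o, r)
Total nodes = 6 + 9 + 6 + 7 + 6 + 2 + 5 + 5 + 0 + 3 + 5 + 2 + 2 + 2 + 0 + 2 + 3 = 65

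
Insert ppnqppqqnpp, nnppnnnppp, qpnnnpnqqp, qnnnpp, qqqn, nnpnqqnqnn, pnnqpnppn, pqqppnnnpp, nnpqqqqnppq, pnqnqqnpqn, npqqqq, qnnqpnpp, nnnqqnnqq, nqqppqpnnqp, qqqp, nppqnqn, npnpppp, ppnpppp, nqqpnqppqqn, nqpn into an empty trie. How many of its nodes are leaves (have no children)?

Leaves are exactly the stored words that no other stored word extends.
Those words: "nnnqqnnqq", "nnpnqqnqnn", "nnppnnnppp", "nnpqqqqnppq", "npnpppp", "nppqnqn", "npqqqq", "nqpn", "nqqpnqppqqn", "nqqppqpnnqp", "pnnqpnppn", "pnqnqqnpqn", "ppnpppp", "ppnqppqqnpp", "pqqppnnnpp", "qnnnpp", "qnnqpnpp", "qpnnnpnqqp", "qqqn", "qqqp"
Leaf count: 20

20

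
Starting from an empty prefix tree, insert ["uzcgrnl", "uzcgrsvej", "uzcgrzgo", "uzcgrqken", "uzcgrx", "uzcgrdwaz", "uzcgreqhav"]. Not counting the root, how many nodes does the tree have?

Count nodes per top-level branch (shared prefixes stored once):
  'u'-branch (uzcgrdwaz, uzcgreqhav, uzcgrnl, uzcgrqken, uzcgrsvej, uzcgrx, uzcgrzgo): 28 nodes
Sum: 28

28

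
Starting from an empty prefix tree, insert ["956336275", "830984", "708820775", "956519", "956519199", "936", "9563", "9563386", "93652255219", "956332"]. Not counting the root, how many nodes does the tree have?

43

Count nodes per top-level branch (shared prefixes stored once):
  '7'-branch (708820775): 9 nodes
  '8'-branch (830984): 6 nodes
  '9'-branch (936, 93652255219, 9563, 956332, 956336275, 9563386, 956519, 956519199): 28 nodes
Sum: 43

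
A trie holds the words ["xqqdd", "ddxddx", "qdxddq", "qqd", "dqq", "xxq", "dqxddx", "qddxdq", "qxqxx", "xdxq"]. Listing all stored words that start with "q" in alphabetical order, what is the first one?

Filter for "q…" and sort: "qddxdq", "qdxddq", "qqd", "qxqxx"
The 1st is qddxdq.

qddxdq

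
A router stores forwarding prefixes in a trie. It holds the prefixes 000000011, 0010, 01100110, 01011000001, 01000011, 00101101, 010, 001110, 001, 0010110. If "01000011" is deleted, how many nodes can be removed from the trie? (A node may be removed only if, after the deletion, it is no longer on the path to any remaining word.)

5

After clearing the end-marker at "01000011", prune upward until reaching a node still needed by another word.
The suffix "00011" (5 nodes) is used only by "01000011"; the node for "010" still has the child "1", so pruning stops there.
Nodes removed: 5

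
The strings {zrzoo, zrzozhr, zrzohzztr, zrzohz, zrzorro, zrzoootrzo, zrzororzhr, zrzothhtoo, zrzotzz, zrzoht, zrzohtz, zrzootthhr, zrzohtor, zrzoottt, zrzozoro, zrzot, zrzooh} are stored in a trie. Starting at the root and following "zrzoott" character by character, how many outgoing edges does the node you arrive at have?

2

Walk "zrzoott" from the root, arriving at one node.
Characters that immediately follow "zrzoott" among the stored strings: {h, t}.
That node has 2 child edges.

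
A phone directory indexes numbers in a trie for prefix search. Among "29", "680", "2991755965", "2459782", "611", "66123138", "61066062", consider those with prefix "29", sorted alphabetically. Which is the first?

29

Words with prefix "29", in lexicographic order: "29", "2991755965"
Position 1: 29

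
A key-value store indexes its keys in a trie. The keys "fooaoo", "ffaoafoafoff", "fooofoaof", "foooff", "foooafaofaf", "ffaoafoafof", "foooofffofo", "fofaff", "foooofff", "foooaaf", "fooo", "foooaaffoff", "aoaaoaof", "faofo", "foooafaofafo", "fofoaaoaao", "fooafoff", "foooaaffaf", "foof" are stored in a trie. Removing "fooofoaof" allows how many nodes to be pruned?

4

After clearing the end-marker at "fooofoaof", prune upward until reaching a node still needed by another word.
The suffix "oaof" (4 nodes) is used only by "fooofoaof"; the node for "fooof" still has the child "f", so pruning stops there.
Nodes removed: 4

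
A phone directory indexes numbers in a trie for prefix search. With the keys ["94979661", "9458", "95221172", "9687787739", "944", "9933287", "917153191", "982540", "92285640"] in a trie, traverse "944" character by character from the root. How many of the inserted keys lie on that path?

Check each prefix of "944" against the stored set — each match is an end-marker on the path.
Prefixes of the query that are stored words: "944"
Count: 1

1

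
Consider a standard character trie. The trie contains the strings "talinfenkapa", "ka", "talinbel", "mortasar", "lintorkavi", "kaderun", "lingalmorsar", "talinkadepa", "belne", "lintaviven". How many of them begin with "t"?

Filter for entries beginning with "t":
Words under "t": talinbel, talinfenkapa, talinkadepa
Count: 3

3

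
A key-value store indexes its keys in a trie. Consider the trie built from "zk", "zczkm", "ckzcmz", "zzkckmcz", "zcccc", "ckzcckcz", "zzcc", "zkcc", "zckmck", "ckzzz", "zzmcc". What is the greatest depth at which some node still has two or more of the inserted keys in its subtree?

The deepest shared node is where two words last agree before diverging.
"ckzcckcz" and "ckzcmz" agree on "ckzc" (4 characters) before diverging; nothing deeper is shared.
Longest shared-prefix length: 4

4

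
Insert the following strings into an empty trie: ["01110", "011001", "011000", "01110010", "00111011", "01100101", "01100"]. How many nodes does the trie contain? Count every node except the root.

For each word, the new-node count is its length minus the longest prefix already in the trie:
  "01110" → 5 new (0, 1, 1, 1, 0)
  "011001" → prefix "011" already present; 3 new (0, 0, 1)
  "011000" → prefix "01100" already present; 1 new (0)
  "01110010" → prefix "01110" already present; 3 new (0, 1, 0)
  "00111011" → prefix "0" already present; 7 new (0, 1, 1, 1, 0, 1, 1)
  "01100101" → prefix "011001" already present; 2 new (0, 1)
  "01100" → prefix "01100" already present; 0 new (none)
Total nodes = 5 + 3 + 1 + 3 + 7 + 2 + 0 = 21

21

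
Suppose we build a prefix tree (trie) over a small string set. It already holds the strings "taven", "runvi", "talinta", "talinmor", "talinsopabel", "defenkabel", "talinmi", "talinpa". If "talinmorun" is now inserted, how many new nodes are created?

2

Walking "talinmorun" from the root, the first 8 characters ("talinmor") follow existing edges; "u" is the first miss.
So 10 − 8 = 2 new nodes.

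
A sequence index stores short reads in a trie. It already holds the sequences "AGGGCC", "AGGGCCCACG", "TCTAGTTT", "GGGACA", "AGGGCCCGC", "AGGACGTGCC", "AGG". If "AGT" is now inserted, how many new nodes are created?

The longest prefix of "AGT" already in the trie is "AG" (length 2).
Each of the 1 remaining characters creates one node.

1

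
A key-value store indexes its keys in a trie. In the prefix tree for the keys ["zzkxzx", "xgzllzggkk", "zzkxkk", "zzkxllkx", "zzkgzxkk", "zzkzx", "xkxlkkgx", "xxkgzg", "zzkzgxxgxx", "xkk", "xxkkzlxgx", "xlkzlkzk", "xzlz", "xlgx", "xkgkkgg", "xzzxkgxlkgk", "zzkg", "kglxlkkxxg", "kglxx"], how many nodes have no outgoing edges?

18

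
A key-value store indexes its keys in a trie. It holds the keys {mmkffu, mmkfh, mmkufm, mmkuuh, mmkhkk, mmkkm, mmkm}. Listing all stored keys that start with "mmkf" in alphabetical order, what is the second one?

mmkfh

DFS of the "mmkf" subtree visits, in order: "mmkffu", "mmkfh"
The 2nd is mmkfh.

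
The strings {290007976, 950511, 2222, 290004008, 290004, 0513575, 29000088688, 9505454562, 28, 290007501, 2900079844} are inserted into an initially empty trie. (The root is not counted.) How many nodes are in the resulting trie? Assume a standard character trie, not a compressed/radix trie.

48

Trace insertions, counting only characters that open a new branch:
  "290007976" → 9 new (2, 9, 0, 0, 0, 7, 9, 7, 6)
  "950511" → 6 new (9, 5, 0, 5, 1, 1)
  "2222" → prefix "2" already present; 3 new (2, 2, 2)
  "290004008" → prefix "29000" already present; 4 new (4, 0, 0, 8)
  "290004" → prefix "290004" already present; 0 new (none)
  "0513575" → 7 new (0, 5, 1, 3, 5, 7, 5)
  "29000088688" → prefix "29000" already present; 6 new (0, 8, 8, 6, 8, 8)
  "9505454562" → prefix "9505" already present; 6 new (4, 5, 4, 5, 6, 2)
  "28" → prefix "2" already present; 1 new (8)
  "290007501" → prefix "290007" already present; 3 new (5, 0, 1)
  "2900079844" → prefix "2900079" already present; 3 new (8, 4, 4)
Total nodes = 9 + 6 + 3 + 4 + 0 + 7 + 6 + 6 + 1 + 3 + 3 = 48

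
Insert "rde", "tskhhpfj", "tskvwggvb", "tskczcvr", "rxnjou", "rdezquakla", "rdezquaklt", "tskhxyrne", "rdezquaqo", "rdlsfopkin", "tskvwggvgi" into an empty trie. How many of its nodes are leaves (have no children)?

A leaf is a node with no children — equivalently, the end of a word that is not a proper prefix of any other stored word.
Those words: "rdezquakla", "rdezquaklt", "rdezquaqo", "rdlsfopkin", "rxnjou", "tskczcvr", "tskhhpfj", "tskhxyrne", "tskvwggvb", "tskvwggvgi"
Leaf count: 10

10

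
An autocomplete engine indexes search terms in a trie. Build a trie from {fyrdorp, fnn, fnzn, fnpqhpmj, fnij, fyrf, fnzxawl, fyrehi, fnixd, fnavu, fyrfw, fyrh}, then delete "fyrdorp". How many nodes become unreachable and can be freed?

4

Walk "fyrdorp" from the leaf back toward the root, removing each node that no remaining word uses.
The suffix "dorp" (4 nodes) is used only by "fyrdorp"; the node for "fyr" still has the child "f", so pruning stops there.
Nodes removed: 4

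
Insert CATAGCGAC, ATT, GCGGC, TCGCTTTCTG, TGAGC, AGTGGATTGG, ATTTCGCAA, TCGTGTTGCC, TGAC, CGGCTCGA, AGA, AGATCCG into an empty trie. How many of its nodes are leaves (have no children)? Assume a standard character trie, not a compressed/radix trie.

10

A leaf is a node with no children — equivalently, the end of a word that is not a proper prefix of any other stored word.
Those words: "AGATCCG", "AGTGGATTGG", "ATTTCGCAA", "CATAGCGAC", "CGGCTCGA", "GCGGC", "TCGCTTTCTG", "TCGTGTTGCC", "TGAC", "TGAGC"
Leaf count: 10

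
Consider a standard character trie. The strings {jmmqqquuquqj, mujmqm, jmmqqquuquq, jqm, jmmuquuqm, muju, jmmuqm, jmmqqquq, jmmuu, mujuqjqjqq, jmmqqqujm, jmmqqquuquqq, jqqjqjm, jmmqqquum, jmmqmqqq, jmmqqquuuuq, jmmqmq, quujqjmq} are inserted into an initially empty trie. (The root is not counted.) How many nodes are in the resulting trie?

Trace insertions, counting only characters that open a new branch:
  "jmmqqquuquqj" → 12 new (j, m, m, q, q, q, u, u, q, u, q, j)
  "mujmqm" → 6 new (m, u, j, m, q, m)
  "jmmqqquuquq" → prefix "jmmqqquuquq" already present; 0 new (none)
  "jqm" → prefix "j" already present; 2 new (q, m)
  "jmmuquuqm" → prefix "jmm" already present; 6 new (u, q, u, u, q, m)
  "muju" → prefix "muj" already present; 1 new (u)
  "jmmuqm" → prefix "jmmuq" already present; 1 new (m)
  "jmmqqquq" → prefix "jmmqqqu" already present; 1 new (q)
  "jmmuu" → prefix "jmmu" already present; 1 new (u)
  "mujuqjqjqq" → prefix "muju" already present; 6 new (q, j, q, j, q, q)
  "jmmqqqujm" → prefix "jmmqqqu" already present; 2 new (j, m)
  "jmmqqquuquqq" → prefix "jmmqqquuquq" already present; 1 new (q)
  "jqqjqjm" → prefix "jq" already present; 5 new (q, j, q, j, m)
  "jmmqqquum" → prefix "jmmqqquu" already present; 1 new (m)
  "jmmqmqqq" → prefix "jmmq" already present; 4 new (m, q, q, q)
  "jmmqqquuuuq" → prefix "jmmqqquu" already present; 3 new (u, u, q)
  "jmmqmq" → prefix "jmmqmq" already present; 0 new (none)
  "quujqjmq" → 8 new (q, u, u, j, q, j, m, q)
Total nodes = 12 + 6 + 0 + 2 + 6 + 1 + 1 + 1 + 1 + 6 + 2 + 1 + 5 + 1 + 4 + 3 + 0 + 8 = 60

60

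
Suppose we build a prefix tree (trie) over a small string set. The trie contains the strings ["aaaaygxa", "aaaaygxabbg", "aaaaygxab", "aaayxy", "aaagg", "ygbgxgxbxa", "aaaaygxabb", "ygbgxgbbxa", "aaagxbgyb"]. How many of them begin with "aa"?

7

Traverse to the node for "aa", then collect every word in that subtree.
Matches: "aaaaygxa", "aaaaygxab", "aaaaygxabb", "aaaaygxabbg", "aaagg", "aaagxbgyb", "aaayxy"
Count: 7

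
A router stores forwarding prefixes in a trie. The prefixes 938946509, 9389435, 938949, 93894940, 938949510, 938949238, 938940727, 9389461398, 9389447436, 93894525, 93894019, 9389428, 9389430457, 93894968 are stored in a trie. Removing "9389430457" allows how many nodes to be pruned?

4

A node on "9389430457"'s path can go only if nothing else ends at it or branches off below it.
The suffix "0457" (4 nodes) is used only by "9389430457"; the node for "938943" still has the child "5", so pruning stops there.
Nodes removed: 4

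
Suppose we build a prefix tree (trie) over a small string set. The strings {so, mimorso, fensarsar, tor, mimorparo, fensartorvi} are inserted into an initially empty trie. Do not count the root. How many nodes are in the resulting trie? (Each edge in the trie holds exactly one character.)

Count nodes per top-level branch (shared prefixes stored once):
  'f'-branch (fensarsar, fensartorvi): 14 nodes
  'm'-branch (mimorparo, mimorso): 11 nodes
  's'-branch (so): 2 nodes
  't'-branch (tor): 3 nodes
Sum: 30

30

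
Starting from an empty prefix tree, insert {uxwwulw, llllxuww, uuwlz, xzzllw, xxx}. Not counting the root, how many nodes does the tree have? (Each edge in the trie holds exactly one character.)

Trie structure (* marks end of a word):
(root)
├─ l
│  └─ l
│     └─ l
│        └─ l
│           └─ x
│              └─ u
│                 └─ w
│                    └─ w *
├─ u
│  ├─ u
│  │  └─ w
│  │     └─ l
│  │        └─ z *
│  └─ x
│     └─ w
│        └─ w
│           └─ u
│              └─ l
│                 └─ w *
└─ x
   ├─ x
   │  └─ x *
   └─ z
      └─ z
         └─ l
            └─ l
               └─ w *
Counting every labelled node above: 27.

27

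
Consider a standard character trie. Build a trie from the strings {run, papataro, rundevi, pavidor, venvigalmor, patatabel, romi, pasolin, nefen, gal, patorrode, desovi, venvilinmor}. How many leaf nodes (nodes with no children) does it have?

A leaf is a node with no children — equivalently, the end of a word that is not a proper prefix of any other stored word.
Those words: "desovi", "gal", "nefen", "papataro", "pasolin", "patatabel", "patorrode", "pavidor", "romi", "rundevi", "venvigalmor", "venvilinmor"
Leaf count: 12

12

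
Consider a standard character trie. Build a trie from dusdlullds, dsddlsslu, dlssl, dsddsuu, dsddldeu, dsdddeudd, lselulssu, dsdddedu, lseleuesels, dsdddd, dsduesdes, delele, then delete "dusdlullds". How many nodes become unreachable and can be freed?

Walk "dusdlullds" from the leaf back toward the root, removing each node that no remaining word uses.
The suffix "usdlullds" (9 nodes) is used only by "dusdlullds"; the node for "d" still has the child "s", so pruning stops there.
Nodes removed: 9

9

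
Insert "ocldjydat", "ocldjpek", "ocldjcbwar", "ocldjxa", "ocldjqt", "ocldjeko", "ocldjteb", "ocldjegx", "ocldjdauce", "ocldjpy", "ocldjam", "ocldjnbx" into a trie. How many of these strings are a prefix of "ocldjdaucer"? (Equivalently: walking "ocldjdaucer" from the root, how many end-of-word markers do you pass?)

1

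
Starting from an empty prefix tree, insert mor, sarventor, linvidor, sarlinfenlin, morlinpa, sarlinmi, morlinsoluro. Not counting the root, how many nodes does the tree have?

42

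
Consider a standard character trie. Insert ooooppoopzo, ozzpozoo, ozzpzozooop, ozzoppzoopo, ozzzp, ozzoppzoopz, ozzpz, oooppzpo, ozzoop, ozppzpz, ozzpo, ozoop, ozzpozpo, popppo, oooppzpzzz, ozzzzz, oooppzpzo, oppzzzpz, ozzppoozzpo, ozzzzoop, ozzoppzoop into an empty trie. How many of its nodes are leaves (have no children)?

18

Leaves are exactly the stored words that no other stored word extends.
Those words: "ooooppoopzo", "oooppzpo", "oooppzpzo", "oooppzpzzz", "oppzzzpz", "ozoop", "ozppzpz", "ozzoop", "ozzoppzoopo", "ozzoppzoopz", "ozzpozoo", "ozzpozpo", "ozzppoozzpo", "ozzpzozooop", "ozzzp", "ozzzzoop", "ozzzzz", "popppo"
Leaf count: 18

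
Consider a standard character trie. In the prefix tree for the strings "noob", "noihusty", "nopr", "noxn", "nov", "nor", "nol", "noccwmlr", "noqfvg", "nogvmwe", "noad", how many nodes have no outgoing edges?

Leaves are exactly the stored words that no other stored word extends.
Those words: "noad", "noccwmlr", "nogvmwe", "noihusty", "nol", "noob", "nopr", "noqfvg", "nor", "nov", "noxn"
Leaf count: 11

11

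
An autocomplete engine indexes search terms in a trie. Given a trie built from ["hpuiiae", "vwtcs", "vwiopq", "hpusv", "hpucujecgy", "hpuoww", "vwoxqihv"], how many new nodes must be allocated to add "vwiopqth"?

2

"vwiopq" is already a path in the trie; the remaining "th" must be added.
New nodes needed: |"vwiopqth"| − 6 = 8 − 6 = 2.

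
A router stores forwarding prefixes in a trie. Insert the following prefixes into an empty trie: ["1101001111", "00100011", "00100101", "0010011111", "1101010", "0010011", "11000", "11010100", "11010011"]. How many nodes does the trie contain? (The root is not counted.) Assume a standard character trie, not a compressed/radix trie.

30

Insert word by word; a character creates a node only if that edge doesn't already exist:
  "1101001111" → 10 new (1, 1, 0, 1, 0, 0, 1, 1, 1, 1)
  "00100011" → 8 new (0, 0, 1, 0, 0, 0, 1, 1)
  "00100101" → prefix "00100" already present; 3 new (1, 0, 1)
  "0010011111" → prefix "001001" already present; 4 new (1, 1, 1, 1)
  "1101010" → prefix "11010" already present; 2 new (1, 0)
  "0010011" → prefix "0010011" already present; 0 new (none)
  "11000" → prefix "110" already present; 2 new (0, 0)
  "11010100" → prefix "1101010" already present; 1 new (0)
  "11010011" → prefix "11010011" already present; 0 new (none)
Total nodes = 10 + 8 + 3 + 4 + 2 + 0 + 2 + 1 + 0 = 30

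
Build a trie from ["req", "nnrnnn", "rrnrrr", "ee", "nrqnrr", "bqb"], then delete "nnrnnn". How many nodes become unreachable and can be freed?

5

After clearing the end-marker at "nnrnnn", prune upward until reaching a node still needed by another word.
The suffix "nrnnn" (5 nodes) is used only by "nnrnnn"; the node for "n" still has the child "r", so pruning stops there.
Nodes removed: 5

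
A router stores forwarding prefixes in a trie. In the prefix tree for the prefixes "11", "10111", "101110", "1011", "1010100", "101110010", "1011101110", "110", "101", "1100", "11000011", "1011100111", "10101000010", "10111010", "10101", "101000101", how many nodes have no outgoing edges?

Leaves are exactly the stored words that no other stored word extends.
Those words: "101000101", "10101000010", "101110010", "1011100111", "10111010", "1011101110", "11000011"
Leaf count: 7

7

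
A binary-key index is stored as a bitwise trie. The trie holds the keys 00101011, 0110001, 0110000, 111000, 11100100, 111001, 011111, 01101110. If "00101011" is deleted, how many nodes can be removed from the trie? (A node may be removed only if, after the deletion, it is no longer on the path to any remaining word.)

7

Walk "00101011" from the leaf back toward the root, removing each node that no remaining word uses.
The suffix "0101011" (7 nodes) is used only by "00101011"; the node for "0" still has the child "1", so pruning stops there.
Nodes removed: 7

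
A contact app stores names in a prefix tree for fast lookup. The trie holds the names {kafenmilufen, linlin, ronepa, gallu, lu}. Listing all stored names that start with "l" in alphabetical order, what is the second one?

lu

Words with prefix "l", in lexicographic order: "linlin", "lu"
The 2nd is lu.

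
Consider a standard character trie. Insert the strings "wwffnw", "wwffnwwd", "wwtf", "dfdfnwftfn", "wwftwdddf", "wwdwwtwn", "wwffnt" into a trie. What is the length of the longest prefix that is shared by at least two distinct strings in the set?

Equivalently: take the maximum, over all pairs, of their longest common prefix length.
"wwffnw" and "wwffnwwd" agree on "wwffnw" (6 characters) before diverging; nothing deeper is shared.
Longest shared-prefix length: 6

6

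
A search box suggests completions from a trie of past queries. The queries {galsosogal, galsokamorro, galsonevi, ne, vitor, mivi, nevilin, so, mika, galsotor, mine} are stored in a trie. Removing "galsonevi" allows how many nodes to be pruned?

Walk "galsonevi" from the leaf back toward the root, removing each node that no remaining word uses.
The suffix "nevi" (4 nodes) is used only by "galsonevi"; the node for "galso" still has the child "s", so pruning stops there.
Nodes removed: 4

4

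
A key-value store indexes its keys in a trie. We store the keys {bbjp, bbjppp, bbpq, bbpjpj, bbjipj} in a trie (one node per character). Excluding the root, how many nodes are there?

14

Insert word by word; a character creates a node only if that edge doesn't already exist:
  "bbjp" → 4 new (b, b, j, p)
  "bbjppp" → prefix "bbjp" already present; 2 new (p, p)
  "bbpq" → prefix "bb" already present; 2 new (p, q)
  "bbpjpj" → prefix "bbp" already present; 3 new (j, p, j)
  "bbjipj" → prefix "bbj" already present; 3 new (i, p, j)
Total nodes = 4 + 2 + 2 + 3 + 3 = 14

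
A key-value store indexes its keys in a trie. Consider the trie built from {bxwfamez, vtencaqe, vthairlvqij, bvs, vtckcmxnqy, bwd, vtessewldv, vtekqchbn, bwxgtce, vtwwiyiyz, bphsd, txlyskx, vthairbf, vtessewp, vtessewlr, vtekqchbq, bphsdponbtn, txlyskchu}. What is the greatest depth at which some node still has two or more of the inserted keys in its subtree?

Look for the deepest trie node that still has at least two words in its subtree.
e.g. "vtekqchbn" and "vtekqchbq" share the prefix "vtekqchb" of length 8; no pair shares a longer one.
Longest shared-prefix length: 8

8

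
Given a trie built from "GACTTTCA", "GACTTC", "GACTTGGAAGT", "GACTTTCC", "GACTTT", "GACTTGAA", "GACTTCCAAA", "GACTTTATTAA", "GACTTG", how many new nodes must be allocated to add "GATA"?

2

Walking "GATA" from the root, the first 2 characters ("GA") follow existing edges; "T" is the first miss.
So 4 − 2 = 2 new nodes.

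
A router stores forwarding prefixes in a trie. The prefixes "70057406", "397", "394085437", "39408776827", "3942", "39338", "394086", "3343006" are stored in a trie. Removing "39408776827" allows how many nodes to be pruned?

6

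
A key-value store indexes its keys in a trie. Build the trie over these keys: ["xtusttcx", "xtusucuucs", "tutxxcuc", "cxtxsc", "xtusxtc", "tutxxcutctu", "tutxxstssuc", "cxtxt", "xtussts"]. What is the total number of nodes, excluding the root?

45

Count nodes per top-level branch (shared prefixes stored once):
  'c'-branch (cxtxsc, cxtxt): 7 nodes
  't'-branch (tutxxcuc, tutxxcutctu, tutxxstssuc): 18 nodes
  'x'-branch (xtussts, xtusttcx, xtusucuucs, xtusxtc): 20 nodes
Sum: 45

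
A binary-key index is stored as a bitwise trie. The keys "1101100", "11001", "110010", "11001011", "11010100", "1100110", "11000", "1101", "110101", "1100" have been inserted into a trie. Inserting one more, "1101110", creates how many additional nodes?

Walking "1101110" from the root, the first 5 characters ("11011") follow existing edges; "1" is the first miss.
Each of the 2 remaining characters creates one node.

2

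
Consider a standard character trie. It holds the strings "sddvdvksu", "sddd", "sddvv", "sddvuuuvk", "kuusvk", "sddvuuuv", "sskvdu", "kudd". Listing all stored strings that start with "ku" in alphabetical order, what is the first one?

kudd

Filter for "ku…" and sort: "kudd", "kuusvk"
Position 1: kudd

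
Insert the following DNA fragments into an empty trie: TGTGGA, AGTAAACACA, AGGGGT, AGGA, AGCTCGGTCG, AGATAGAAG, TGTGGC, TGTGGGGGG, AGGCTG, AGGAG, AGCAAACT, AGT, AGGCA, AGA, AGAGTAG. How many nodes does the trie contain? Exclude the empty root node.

For each word, the new-node count is its length minus the longest prefix already in the trie:
  "TGTGGA" → 6 new (T, G, T, G, G, A)
  "AGTAAACACA" → 10 new (A, G, T, A, A, A, C, A, C, A)
  "AGGGGT" → prefix "AG" already present; 4 new (G, G, G, T)
  "AGGA" → prefix "AGG" already present; 1 new (A)
  "AGCTCGGTCG" → prefix "AG" already present; 8 new (C, T, C, G, G, T, C, G)
  "AGATAGAAG" → prefix "AG" already present; 7 new (A, T, A, G, A, A, G)
  "TGTGGC" → prefix "TGTGG" already present; 1 new (C)
  "TGTGGGGGG" → prefix "TGTGG" already present; 4 new (G, G, G, G)
  "AGGCTG" → prefix "AGG" already present; 3 new (C, T, G)
  "AGGAG" → prefix "AGGA" already present; 1 new (G)
  "AGCAAACT" → prefix "AGC" already present; 5 new (A, A, A, C, T)
  "AGT" → prefix "AGT" already present; 0 new (none)
  "AGGCA" → prefix "AGGC" already present; 1 new (A)
  "AGA" → prefix "AGA" already present; 0 new (none)
  "AGAGTAG" → prefix "AGA" already present; 4 new (G, T, A, G)
Total nodes = 6 + 10 + 4 + 1 + 8 + 7 + 1 + 4 + 3 + 1 + 5 + 0 + 1 + 0 + 4 = 55

55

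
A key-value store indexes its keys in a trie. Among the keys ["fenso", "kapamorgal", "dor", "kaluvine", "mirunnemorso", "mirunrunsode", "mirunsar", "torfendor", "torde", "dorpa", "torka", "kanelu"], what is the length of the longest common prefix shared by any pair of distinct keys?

5

Look for the deepest trie node that still has at least two words in its subtree.
"mirunnemorso" and "mirunrunsode" agree on "mirun" (5 characters) before diverging; nothing deeper is shared.
Longest shared-prefix length: 5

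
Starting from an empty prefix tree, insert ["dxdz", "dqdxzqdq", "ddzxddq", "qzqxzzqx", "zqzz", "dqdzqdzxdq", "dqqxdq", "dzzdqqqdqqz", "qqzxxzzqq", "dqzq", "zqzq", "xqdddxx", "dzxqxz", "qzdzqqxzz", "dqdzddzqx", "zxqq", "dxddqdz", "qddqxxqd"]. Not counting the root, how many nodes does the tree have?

Insert word by word; a character creates a node only if that edge doesn't already exist:
  "dxdz" → 4 new (d, x, d, z)
  "dqdxzqdq" → prefix "d" already present; 7 new (q, d, x, z, q, d, q)
  "ddzxddq" → prefix "d" already present; 6 new (d, z, x, d, d, q)
  "qzqxzzqx" → 8 new (q, z, q, x, z, z, q, x)
  "zqzz" → 4 new (z, q, z, z)
  "dqdzqdzxdq" → prefix "dqd" already present; 7 new (z, q, d, z, x, d, q)
  "dqqxdq" → prefix "dq" already present; 4 new (q, x, d, q)
  "dzzdqqqdqqz" → prefix "d" already present; 10 new (z, z, d, q, q, q, d, q, q, z)
  "qqzxxzzqq" → prefix "q" already present; 8 new (q, z, x, x, z, z, q, q)
  "dqzq" → prefix "dq" already present; 2 new (z, q)
  "zqzq" → prefix "zqz" already present; 1 new (q)
  "xqdddxx" → 7 new (x, q, d, d, d, x, x)
  "dzxqxz" → prefix "dz" already present; 4 new (x, q, x, z)
  "qzdzqqxzz" → prefix "qz" already present; 7 new (d, z, q, q, x, z, z)
  "dqdzddzqx" → prefix "dqdz" already present; 5 new (d, d, z, q, x)
  "zxqq" → prefix "z" already present; 3 new (x, q, q)
  "dxddqdz" → prefix "dxd" already present; 4 new (d, q, d, z)
  "qddqxxqd" → prefix "q" already present; 7 new (d, d, q, x, x, q, d)
Total nodes = 4 + 7 + 6 + 8 + 4 + 7 + 4 + 10 + 8 + 2 + 1 + 7 + 4 + 7 + 5 + 3 + 4 + 7 = 98

98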